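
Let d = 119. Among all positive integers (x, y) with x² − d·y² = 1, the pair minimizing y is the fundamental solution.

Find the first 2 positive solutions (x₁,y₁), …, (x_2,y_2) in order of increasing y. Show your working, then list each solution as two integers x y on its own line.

120 11
28799 2640

√119 = [10; 1,9,1,20, …], period ℓ=4 (even) → k=3
k=0  a_k=10  p_k/q_k = 10/1
…
k=2  a_k=9  p_k/q_k = 109/10
k=3  a_k=1  p_k/q_k = 120/11
→ (120, 11).  Check: 120²=14400, 119·11²=14399, difference 1.
k=2:  x_2 = 120·120+119·11·11 = 28799,  y_2 = 120·11+11·120 = 2640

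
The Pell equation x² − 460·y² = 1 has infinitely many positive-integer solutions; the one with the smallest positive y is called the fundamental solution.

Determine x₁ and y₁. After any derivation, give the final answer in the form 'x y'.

2535751 118230

√460 = [21; 2,4,3,1,2,10,2,1,3,4,2,42, …], period ℓ=12 (even) → k=11
i=0: a=21 ⇒ p=21, q=1
…
i=4: a=1 ⇒ p=815, q=38
…
i=6: a=10 ⇒ p=23335, q=1088
…
i=8: a=1 ⇒ p=72257, q=3369
…
i=10: a=4 ⇒ p=1135029, q=52921
i=11: a=2 ⇒ p=2535751, q=118230
(x₁, y₁) = (2535751, 118230);  2535751² − 460·118230² = 1 ✓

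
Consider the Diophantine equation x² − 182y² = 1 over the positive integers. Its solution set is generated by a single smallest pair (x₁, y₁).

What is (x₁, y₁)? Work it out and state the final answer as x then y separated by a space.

27 2

[13; 2,26] for √182; ℓ=2 ⇒ convergent index 1
step 0: (13, 1)  from 13·(1,0) + (0,1)
step 1: (27, 2)  from 2·(13,1) + (1,0)
(x₁, y₁) = (27, 2);  27² − 182·2² = 1 ✓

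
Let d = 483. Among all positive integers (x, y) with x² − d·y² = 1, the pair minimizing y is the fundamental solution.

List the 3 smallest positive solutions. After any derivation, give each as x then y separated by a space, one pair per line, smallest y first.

√483 → a₀=21, period (1,42); ℓ=2 even so k=1
a_0=21:  p_0=21·1+0=21,  q_0=21·0+1=1
a_1=1:  p_1=1·21+1=22,  q_1=1·1+0=1
fundamental: x₁=22, y₁=1  (since 484 − 483·1 = 1)
n=2: (22,1)∘(22,1) = (22·22+483·1·1, 22·1+1·22) = (967,44)
n=3: (967,44)∘(22,1) = (22·967+483·1·44, 22·44+1·967) = (42526,1935)

22 1
967 44
42526 1935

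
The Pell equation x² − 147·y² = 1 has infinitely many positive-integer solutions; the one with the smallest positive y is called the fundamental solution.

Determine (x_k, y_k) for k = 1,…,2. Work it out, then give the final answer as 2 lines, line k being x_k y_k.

[12; 8,24] for √147; ℓ=2 ⇒ convergent index 1
step 0: (12, 1)  from 12·(1,0) + (0,1)
step 1: (97, 8)  from 8·(12,1) + (1,0)
fundamental: x₁=97, y₁=8  (since 9409 − 147·64 = 1)
k=2:  x_2 = 97·97+147·8·8 = 18817,  y_2 = 97·8+8·97 = 1552

97 8
18817 1552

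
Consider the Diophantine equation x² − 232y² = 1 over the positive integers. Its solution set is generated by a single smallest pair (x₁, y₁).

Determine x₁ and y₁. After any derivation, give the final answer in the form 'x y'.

√232 = [15; 4,3,7,3,4,30, …], period ℓ=6 (even) → k=5
a_0=15:  p_0=15·1+0=15,  q_0=15·0+1=1
…
a_3=7:  p_3=7·198+61=1447,  q_3=7·13+4=95
a_4=3:  p_4=3·1447+198=4539,  q_4=3·95+13=298
a_5=4:  p_5=4·4539+1447=19603,  q_5=4·298+95=1287
(x₁, y₁) = (19603, 1287);  19603² − 232·1287² = 1 ✓

19603 1287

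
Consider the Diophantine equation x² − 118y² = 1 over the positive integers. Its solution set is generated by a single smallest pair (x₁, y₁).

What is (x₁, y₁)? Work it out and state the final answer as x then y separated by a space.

√118 → a₀=10, period (1,6,3,2,10,2,3,6,1,20); ℓ=10 even so k=9
step 0: (10, 1)  from 10·(1,0) + (0,1)
step 1: (11, 1)  from 1·(10,1) + (1,0)
…
step 3: (239, 22)  from 3·(76,7) + (11,1)
step 4: (554, 51)  from 2·(239,22) + (76,7)
step 5: (5779, 532)  from 10·(554,51) + (239,22)
step 6: (12112, 1115)  from 2·(5779,532) + (554,51)
…
step 8: (264802, 24377)  from 6·(42115,3877) + (12112,1115)
step 9: (306917, 28254)  from 1·(264802,24377) + (42115,3877)
→ (306917, 28254).  Check: 306917²=94198044889, 118·28254²=94198044888, difference 1.

306917 28254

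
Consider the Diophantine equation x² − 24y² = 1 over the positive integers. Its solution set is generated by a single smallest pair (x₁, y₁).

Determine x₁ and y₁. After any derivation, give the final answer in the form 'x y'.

d=24: √d = [4; 1,8] (ℓ=2, even), read p_1/q_1
k=0  a_k=4  p_k/q_k = 4/1
k=1  a_k=1  p_k/q_k = 5/1
→ (5, 1).  Check: 5²=25, 24·1²=24, difference 1.

5 1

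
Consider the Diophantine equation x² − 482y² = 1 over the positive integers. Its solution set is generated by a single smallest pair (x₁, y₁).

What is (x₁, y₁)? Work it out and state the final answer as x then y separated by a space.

[21; 1,20,1,42] for √482; ℓ=4 ⇒ convergent index 3
a_0=21:  p_0=21·1+0=21,  q_0=21·0+1=1
…
a_2=20:  p_2=20·22+21=461,  q_2=20·1+1=21
a_3=1:  p_3=1·461+22=483,  q_3=1·21+1=22
fundamental: x₁=483, y₁=22  (since 233289 − 482·484 = 1)

483 22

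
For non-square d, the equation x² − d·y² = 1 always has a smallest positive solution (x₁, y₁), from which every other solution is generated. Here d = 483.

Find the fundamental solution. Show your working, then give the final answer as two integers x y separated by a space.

22 1

√483 → a₀=21, period (1,42); ℓ=2 even so k=1
i=0: a=21 ⇒ p=21, q=1
i=1: a=1 ⇒ p=22, q=1
fundamental: x₁=22, y₁=1  (since 484 − 483·1 = 1)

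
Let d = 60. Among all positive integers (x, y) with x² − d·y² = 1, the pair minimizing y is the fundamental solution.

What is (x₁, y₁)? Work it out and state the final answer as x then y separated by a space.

31 4

d=60: √d = [7; 1,2,1,14] (ℓ=4, even), read p_3/q_3
k=0  a_k=7  p_k/q_k = 7/1
…
k=2  a_k=2  p_k/q_k = 23/3
k=3  a_k=1  p_k/q_k = 31/4
→ (31, 4).  Check: 31²=961, 60·4²=960, difference 1.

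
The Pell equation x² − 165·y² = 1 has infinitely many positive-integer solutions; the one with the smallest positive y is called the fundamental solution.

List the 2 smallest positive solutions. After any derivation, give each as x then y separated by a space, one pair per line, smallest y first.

d=165: √d = [12; 1,5,2,5,1,24] (ℓ=6, even), read p_5/q_5
step 0: (12, 1)  from 12·(1,0) + (0,1)
…
step 3: (167, 13)  from 2·(77,6) + (13,1)
step 4: (912, 71)  from 5·(167,13) + (77,6)
step 5: (1079, 84)  from 1·(912,71) + (167,13)
fundamental: x₁=1079, y₁=84  (since 1164241 − 165·7056 = 1)
(1079+84√165)^2 = 2328481 + 181272√165

1079 84
2328481 181272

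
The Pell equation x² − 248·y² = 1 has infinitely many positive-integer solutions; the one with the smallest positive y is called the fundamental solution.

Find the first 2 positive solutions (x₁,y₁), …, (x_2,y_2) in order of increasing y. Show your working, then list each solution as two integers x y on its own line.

63 4
7937 504

[15; 1,2,1,30] for √248; ℓ=4 ⇒ convergent index 3
step 0: (15, 1)  from 15·(1,0) + (0,1)
…
step 2: (47, 3)  from 2·(16,1) + (15,1)
step 3: (63, 4)  from 1·(47,3) + (16,1)
→ (63, 4).  Check: 63²=3969, 248·4²=3968, difference 1.
n=2: (63,4)∘(63,4) = (63·63+248·4·4, 63·4+4·63) = (7937,504)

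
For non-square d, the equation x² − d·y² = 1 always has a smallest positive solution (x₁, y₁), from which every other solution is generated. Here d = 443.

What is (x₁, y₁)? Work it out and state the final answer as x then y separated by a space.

442 21

[21; 21,42] for √443; ℓ=2 ⇒ convergent index 1
k=0  a_k=21  p_k/q_k = 21/1
k=1  a_k=21  p_k/q_k = 442/21
→ (442, 21).  Check: 442²=195364, 443·21²=195363, difference 1.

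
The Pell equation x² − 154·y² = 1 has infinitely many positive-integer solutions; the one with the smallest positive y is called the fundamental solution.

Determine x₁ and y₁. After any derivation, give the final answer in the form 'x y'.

21295 1716

√154 = [12; 2,2,3,1,2,1,3,2,2,24, …], period ℓ=10 (even) → k=9
step 0: (12, 1)  from 12·(1,0) + (0,1)
step 1: (25, 2)  from 2·(12,1) + (1,0)
step 2: (62, 5)  from 2·(25,2) + (12,1)
step 3: (211, 17)  from 3·(62,5) + (25,2)
step 4: (273, 22)  from 1·(211,17) + (62,5)
…
step 6: (1030, 83)  from 1·(757,61) + (273,22)
…
step 8: (8724, 703)  from 2·(3847,310) + (1030,83)
step 9: (21295, 1716)  from 2·(8724,703) + (3847,310)
(x₁, y₁) = (21295, 1716);  21295² − 154·1716² = 1 ✓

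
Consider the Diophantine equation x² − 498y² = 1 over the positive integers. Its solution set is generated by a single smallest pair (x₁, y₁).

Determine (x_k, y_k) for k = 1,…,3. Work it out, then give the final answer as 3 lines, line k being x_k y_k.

[22; 3,6,22,6,3,44] for √498; ℓ=6 ⇒ convergent index 5
i=0: a=22 ⇒ p=22, q=1
…
i=2: a=6 ⇒ p=424, q=19
…
i=4: a=6 ⇒ p=56794, q=2545
i=5: a=3 ⇒ p=179777, q=8056
(x₁, y₁) = (179777, 8056);  179777² − 498·8056² = 1 ✓
n=2: (179777,8056)∘(179777,8056) = (179777·179777+498·8056·8056, 179777·8056+8056·179777) = (64639539457,2896567024)
n=3: (64639539457,2896567024)∘(179777,8056) = (179777·64639539457+498·8056·2896567024, 179777·2896567024+8056·64639539457) = (23241404969742401,1041472259739240)

179777 8056
64639539457 2896567024
23241404969742401 1041472259739240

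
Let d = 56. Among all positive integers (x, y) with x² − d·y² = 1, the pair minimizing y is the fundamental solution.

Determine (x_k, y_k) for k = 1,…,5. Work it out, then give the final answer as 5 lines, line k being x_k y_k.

[7; 2,14] for √56; ℓ=2 ⇒ convergent index 1
a_0=7:  p_0=7·1+0=7,  q_0=7·0+1=1
a_1=2:  p_1=2·7+1=15,  q_1=2·1+0=2
→ (15, 2).  Check: 15²=225, 56·2²=224, difference 1.
k=2:  x_2 = 15·15+56·2·2 = 449,  y_2 = 15·2+2·15 = 60
k=3:  x_3 = 15·449+56·2·60 = 13455,  y_3 = 15·60+2·449 = 1798
k=4:  x_4 = 15·13455+56·2·1798 = 403201,  y_4 = 15·1798+2·13455 = 53880
k=5:  x_5 = 15·403201+56·2·53880 = 12082575,  y_5 = 15·53880+2·403201 = 1614602

15 2
449 60
13455 1798
403201 53880
12082575 1614602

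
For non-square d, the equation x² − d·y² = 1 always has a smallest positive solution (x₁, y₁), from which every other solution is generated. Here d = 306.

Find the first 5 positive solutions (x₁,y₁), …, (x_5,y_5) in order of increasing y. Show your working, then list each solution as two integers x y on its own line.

d=306: √d = [17; 2,34] (ℓ=2, even), read p_1/q_1
k=0  a_k=17  p_k/q_k = 17/1
k=1  a_k=2  p_k/q_k = 35/2
(x₁, y₁) = (35, 2);  35² − 306·2² = 1 ✓
(x_2, y_2) = (35·35 + 306·2·2, 35·2 + 2·35) = (2449, 140)
(x_3, y_3) = (35·2449 + 306·2·140, 35·140 + 2·2449) = (171395, 9798)
(x_4, y_4) = (35·171395 + 306·2·9798, 35·9798 + 2·171395) = (11995201, 685720)
(x_5, y_5) = (35·11995201 + 306·2·685720, 35·685720 + 2·11995201) = (839492675, 47990602)

35 2
2449 140
171395 9798
11995201 685720
839492675 47990602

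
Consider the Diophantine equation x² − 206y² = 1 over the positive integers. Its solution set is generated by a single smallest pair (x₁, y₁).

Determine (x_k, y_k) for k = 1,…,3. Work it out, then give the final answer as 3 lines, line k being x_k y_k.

√206 → a₀=14, period (2,1,5,14,5,1,2,28); ℓ=8 even so k=7
k=0  a_k=14  p_k/q_k = 14/1
…
k=2  a_k=1  p_k/q_k = 43/3
k=3  a_k=5  p_k/q_k = 244/17
k=4  a_k=14  p_k/q_k = 3459/241
k=5  a_k=5  p_k/q_k = 17539/1222
k=6  a_k=1  p_k/q_k = 20998/1463
k=7  a_k=2  p_k/q_k = 59535/4148
(x₁, y₁) = (59535, 4148);  59535² − 206·4148² = 1 ✓
(59535+4148√206)^2 = 7088832449 + 493902360√206
(59535+4148√206)^3 = 844067279642895 + 58808954001052√206

59535 4148
7088832449 493902360
844067279642895 58808954001052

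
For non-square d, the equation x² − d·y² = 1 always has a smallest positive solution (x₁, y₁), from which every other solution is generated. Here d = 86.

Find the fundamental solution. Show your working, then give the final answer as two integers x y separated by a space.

10405 1122

[9; 3,1,1,1,8,1,1,1,3,18] for √86; ℓ=10 ⇒ convergent index 9
i=0: a=9 ⇒ p=9, q=1
i=1: a=3 ⇒ p=28, q=3
…
i=5: a=8 ⇒ p=881, q=95
i=6: a=1 ⇒ p=983, q=106
i=7: a=1 ⇒ p=1864, q=201
i=8: a=1 ⇒ p=2847, q=307
i=9: a=3 ⇒ p=10405, q=1122
→ (10405, 1122).  Check: 10405²=108264025, 86·1122²=108264024, difference 1.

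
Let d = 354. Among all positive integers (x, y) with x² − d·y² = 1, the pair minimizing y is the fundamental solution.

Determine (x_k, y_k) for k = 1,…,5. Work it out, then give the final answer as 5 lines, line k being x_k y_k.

√354 = [18; 1,4,2,2,18,2,2,4,1,36, …], period ℓ=10 (even) → k=9
step 0: (18, 1)  from 18·(1,0) + (0,1)
…
step 2: (94, 5)  from 4·(19,1) + (18,1)
…
step 5: (9351, 497)  from 18·(508,27) + (207,11)
step 6: (19210, 1021)  from 2·(9351,497) + (508,27)
step 7: (47771, 2539)  from 2·(19210,1021) + (9351,497)
step 8: (210294, 11177)  from 4·(47771,2539) + (19210,1021)
step 9: (258065, 13716)  from 1·(210294,11177) + (47771,2539)
fundamental: x₁=258065, y₁=13716  (since 66597544225 − 354·188128656 = 1)
(258065+13716√354)^2 = 133195088449 + 7079239080√354
(258065+13716√354)^3 = 68745981000924305 + 3653807666346684√354
(258065+13716√354)^4 = 35481863173873866451201 + 1885839750824434773840√354
(258065+13716√354)^5 = 18313254039862772710457447825 + 973338470589361712155692516√354

258065 13716
133195088449 7079239080
68745981000924305 3653807666346684
35481863173873866451201 1885839750824434773840
18313254039862772710457447825 973338470589361712155692516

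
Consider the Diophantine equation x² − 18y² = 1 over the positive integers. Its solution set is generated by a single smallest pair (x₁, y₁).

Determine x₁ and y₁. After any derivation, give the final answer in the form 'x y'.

17 4

d=18: √d = [4; 4,8] (ℓ=2, even), read p_1/q_1
step 0: (4, 1)  from 4·(1,0) + (0,1)
step 1: (17, 4)  from 4·(4,1) + (1,0)
(x₁, y₁) = (17, 4);  17² − 18·4² = 1 ✓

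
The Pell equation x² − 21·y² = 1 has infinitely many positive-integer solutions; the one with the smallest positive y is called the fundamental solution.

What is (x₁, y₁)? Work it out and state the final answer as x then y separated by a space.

55 12

√21 → a₀=4, period (1,1,2,1,1,8); ℓ=6 even so k=5
k=0  a_k=4  p_k/q_k = 4/1
k=1  a_k=1  p_k/q_k = 5/1
…
k=3  a_k=2  p_k/q_k = 23/5
k=4  a_k=1  p_k/q_k = 32/7
k=5  a_k=1  p_k/q_k = 55/12
→ (55, 12).  Check: 55²=3025, 21·12²=3024, difference 1.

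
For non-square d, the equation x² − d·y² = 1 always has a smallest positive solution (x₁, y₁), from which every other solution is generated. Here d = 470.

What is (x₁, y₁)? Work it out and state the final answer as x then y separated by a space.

1691 78

[21; 1,2,8,2,1,42] for √470; ℓ=6 ⇒ convergent index 5
i=0: a=21 ⇒ p=21, q=1
…
i=4: a=2 ⇒ p=1149, q=53
i=5: a=1 ⇒ p=1691, q=78
fundamental: x₁=1691, y₁=78  (since 2859481 − 470·6084 = 1)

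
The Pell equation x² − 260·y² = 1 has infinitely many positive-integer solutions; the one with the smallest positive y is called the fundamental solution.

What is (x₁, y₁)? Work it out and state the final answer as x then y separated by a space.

129 8

d=260: √d = [16; 8,32] (ℓ=2, even), read p_1/q_1
k=0  a_k=16  p_k/q_k = 16/1
k=1  a_k=8  p_k/q_k = 129/8
→ (129, 8).  Check: 129²=16641, 260·8²=16640, difference 1.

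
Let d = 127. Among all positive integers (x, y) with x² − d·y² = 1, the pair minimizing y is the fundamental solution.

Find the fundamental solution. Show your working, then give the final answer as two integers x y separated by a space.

4730624 419775

√127 = [11; 3,1,2,2,7,11,7,2,2,1,3,22, …], period ℓ=12 (even) → k=11
a_0=11:  p_0=11·1+0=11,  q_0=11·0+1=1
…
a_2=1:  p_2=1·34+11=45,  q_2=1·3+1=4
…
a_4=2:  p_4=2·124+45=293,  q_4=2·11+4=26
…
a_6=11:  p_6=11·2175+293=24218,  q_6=11·193+26=2149
…
a_10=1:  p_10=1·906941+367620=1274561,  q_10=1·80478+32621=113099
a_11=3:  p_11=3·1274561+906941=4730624,  q_11=3·113099+80478=419775
→ (4730624, 419775).  Check: 4730624²=22378803429376, 127·419775²=22378803429375, difference 1.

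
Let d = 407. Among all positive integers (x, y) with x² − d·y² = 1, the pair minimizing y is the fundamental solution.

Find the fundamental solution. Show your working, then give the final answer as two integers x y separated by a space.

2663 132

[20; 5,1,2,1,5,40] for √407; ℓ=6 ⇒ convergent index 5
k=0  a_k=20  p_k/q_k = 20/1
…
k=2  a_k=1  p_k/q_k = 121/6
…
k=4  a_k=1  p_k/q_k = 464/23
k=5  a_k=5  p_k/q_k = 2663/132
fundamental: x₁=2663, y₁=132  (since 7091569 − 407·17424 = 1)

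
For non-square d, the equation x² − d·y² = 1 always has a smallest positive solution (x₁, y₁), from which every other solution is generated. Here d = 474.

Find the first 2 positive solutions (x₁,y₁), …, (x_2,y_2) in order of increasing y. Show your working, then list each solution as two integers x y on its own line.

193549 8890
74922430801 3441301220

√474 = [21; 1,3,2,1,1,…,3,1,42, …], period ℓ=14 (even) → k=13
i=0: a=21 ⇒ p=21, q=1
i=1: a=1 ⇒ p=22, q=1
i=2: a=3 ⇒ p=87, q=4
…
i=6: a=1 ⇒ p=762, q=35
i=7: a=6 ⇒ p=5051, q=232
i=8: a=1 ⇒ p=5813, q=267
…
i=10: a=1 ⇒ p=16677, q=766
i=11: a=2 ⇒ p=44218, q=2031
i=12: a=3 ⇒ p=149331, q=6859
i=13: a=1 ⇒ p=193549, q=8890
(x₁, y₁) = (193549, 8890);  193549² − 474·8890² = 1 ✓
(x_2, y_2) = (193549·193549 + 474·8890·8890, 193549·8890 + 8890·193549) = (74922430801, 3441301220)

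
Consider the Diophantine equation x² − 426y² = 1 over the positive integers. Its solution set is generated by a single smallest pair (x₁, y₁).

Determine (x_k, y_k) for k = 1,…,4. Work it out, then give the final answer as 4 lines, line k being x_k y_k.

[20; 1,1,1,3,2,6,2,3,1,1,1,40] for √426; ℓ=12 ⇒ convergent index 11
k=0  a_k=20  p_k/q_k = 20/1
…
k=5  a_k=2  p_k/q_k = 516/25
…
k=7  a_k=2  p_k/q_k = 7162/347
…
k=10  a_k=1  p_k/q_k = 56780/2751
k=11  a_k=1  p_k/q_k = 88751/4300
(x₁, y₁) = (88751, 4300);  88751² − 426·4300² = 1 ✓
(88751+4300√426)^2 = 15753480001 + 763258600√426
(88751+4300√426)^3 = 2796274207048751 + 135479928012900√426
(88751+4300√426)^4 = 496344264283813920001 + 24047958181382517200√426

88751 4300
15753480001 763258600
2796274207048751 135479928012900
496344264283813920001 24047958181382517200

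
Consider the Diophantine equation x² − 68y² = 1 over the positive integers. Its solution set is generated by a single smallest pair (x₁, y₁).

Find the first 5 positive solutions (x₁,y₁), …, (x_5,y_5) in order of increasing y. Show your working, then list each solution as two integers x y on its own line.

33 4
2177 264
143649 17420
9478657 1149456
625447713 75846676

[8; 4,16] for √68; ℓ=2 ⇒ convergent index 1
k=0  a_k=8  p_k/q_k = 8/1
k=1  a_k=4  p_k/q_k = 33/4
fundamental: x₁=33, y₁=4  (since 1089 − 68·16 = 1)
(x_2, y_2) = (33·33 + 68·4·4, 33·4 + 4·33) = (2177, 264)
(x_3, y_3) = (33·2177 + 68·4·264, 33·264 + 4·2177) = (143649, 17420)
(x_4, y_4) = (33·143649 + 68·4·17420, 33·17420 + 4·143649) = (9478657, 1149456)
(x_5, y_5) = (33·9478657 + 68·4·1149456, 33·1149456 + 4·9478657) = (625447713, 75846676)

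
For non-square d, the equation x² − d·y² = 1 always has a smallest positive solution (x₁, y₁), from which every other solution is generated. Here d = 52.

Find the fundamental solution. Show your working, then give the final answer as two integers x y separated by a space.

649 90

d=52: √d = [7; 4,1,2,1,4,14] (ℓ=6, even), read p_5/q_5
a_0=7:  p_0=7·1+0=7,  q_0=7·0+1=1
…
a_4=1:  p_4=1·101+36=137,  q_4=1·14+5=19
a_5=4:  p_5=4·137+101=649,  q_5=4·19+14=90
→ (649, 90).  Check: 649²=421201, 52·90²=421200, difference 1.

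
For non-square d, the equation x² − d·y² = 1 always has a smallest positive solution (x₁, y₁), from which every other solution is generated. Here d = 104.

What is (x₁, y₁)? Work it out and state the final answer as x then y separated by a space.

[10; 5,20] for √104; ℓ=2 ⇒ convergent index 1
i=0: a=10 ⇒ p=10, q=1
i=1: a=5 ⇒ p=51, q=5
(x₁, y₁) = (51, 5);  51² − 104·5² = 1 ✓

51 5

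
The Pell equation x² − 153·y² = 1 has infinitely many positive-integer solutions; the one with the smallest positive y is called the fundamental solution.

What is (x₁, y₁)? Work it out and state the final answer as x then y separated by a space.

√153 → a₀=12, period (2,1,2,2,2,1,2,24); ℓ=8 even so k=7
i=0: a=12 ⇒ p=12, q=1
…
i=3: a=2 ⇒ p=99, q=8
…
i=6: a=1 ⇒ p=804, q=65
i=7: a=2 ⇒ p=2177, q=176
fundamental: x₁=2177, y₁=176  (since 4739329 − 153·30976 = 1)

2177 176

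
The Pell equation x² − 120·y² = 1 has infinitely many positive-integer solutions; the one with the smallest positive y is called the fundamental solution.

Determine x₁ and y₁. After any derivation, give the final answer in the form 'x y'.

11 1

√120 = [10; 1,20, …], period ℓ=2 (even) → k=1
k=0  a_k=10  p_k/q_k = 10/1
k=1  a_k=1  p_k/q_k = 11/1
→ (11, 1).  Check: 11²=121, 120·1²=120, difference 1.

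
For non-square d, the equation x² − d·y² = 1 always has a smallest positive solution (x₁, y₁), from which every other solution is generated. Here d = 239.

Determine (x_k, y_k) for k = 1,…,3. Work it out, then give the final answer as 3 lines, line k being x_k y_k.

d=239: √d = [15; 2,5,1,2,4,15,4,2,1,5,2,30] (ℓ=12, even), read p_11/q_11
k=0  a_k=15  p_k/q_k = 15/1
k=1  a_k=2  p_k/q_k = 31/2
…
k=4  a_k=2  p_k/q_k = 572/37
k=5  a_k=4  p_k/q_k = 2489/161
k=6  a_k=15  p_k/q_k = 37907/2452
k=7  a_k=4  p_k/q_k = 154117/9969
…
k=10  a_k=5  p_k/q_k = 2847431/184185
k=11  a_k=2  p_k/q_k = 6195120/400729
fundamental: x₁=6195120, y₁=400729  (since 38379511814400 − 239·160583731441 = 1)
(6195120+400729√239)^2 = 76759023628799 + 4965128484960√239
(6195120+400729√239)^3 = 951062724926484326640 + 61519133559490389671√239

6195120 400729
76759023628799 4965128484960
951062724926484326640 61519133559490389671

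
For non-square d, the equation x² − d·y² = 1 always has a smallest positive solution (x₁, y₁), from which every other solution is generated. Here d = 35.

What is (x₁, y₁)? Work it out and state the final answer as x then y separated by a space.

√35 = [5; 1,10, …], period ℓ=2 (even) → k=1
i=0: a=5 ⇒ p=5, q=1
i=1: a=1 ⇒ p=6, q=1
fundamental: x₁=6, y₁=1  (since 36 − 35·1 = 1)

6 1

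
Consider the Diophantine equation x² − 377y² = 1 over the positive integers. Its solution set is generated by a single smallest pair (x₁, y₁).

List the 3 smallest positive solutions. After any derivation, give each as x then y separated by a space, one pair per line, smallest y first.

d=377: √d = [19; 2,2,2,38] (ℓ=4, even), read p_3/q_3
i=0: a=19 ⇒ p=19, q=1
i=1: a=2 ⇒ p=39, q=2
i=2: a=2 ⇒ p=97, q=5
i=3: a=2 ⇒ p=233, q=12
→ (233, 12).  Check: 233²=54289, 377·12²=54288, difference 1.
k=2:  x_2 = 233·233+377·12·12 = 108577,  y_2 = 233·12+12·233 = 5592
k=3:  x_3 = 233·108577+377·12·5592 = 50596649,  y_3 = 233·5592+12·108577 = 2605860

233 12
108577 5592
50596649 2605860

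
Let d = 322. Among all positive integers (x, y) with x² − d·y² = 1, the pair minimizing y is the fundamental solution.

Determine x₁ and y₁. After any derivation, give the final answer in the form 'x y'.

323 18

[17; 1,16,1,34] for √322; ℓ=4 ⇒ convergent index 3
k=0  a_k=17  p_k/q_k = 17/1
…
k=2  a_k=16  p_k/q_k = 305/17
k=3  a_k=1  p_k/q_k = 323/18
(x₁, y₁) = (323, 18);  323² − 322·18² = 1 ✓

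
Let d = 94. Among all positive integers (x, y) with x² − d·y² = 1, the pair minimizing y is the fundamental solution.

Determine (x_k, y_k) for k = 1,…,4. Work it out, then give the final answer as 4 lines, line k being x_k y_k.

[9; 1,2,3,1,1,…,2,1,18] for √94; ℓ=16 ⇒ convergent index 15
i=0: a=9 ⇒ p=9, q=1
i=1: a=1 ⇒ p=10, q=1
…
i=9: a=1 ⇒ p=14417, q=1487
…
i=11: a=1 ⇒ p=99455, q=10258
…
i=13: a=3 ⇒ p=652934, q=67345
i=14: a=2 ⇒ p=1490361, q=153719
i=15: a=1 ⇒ p=2143295, q=221064
(x₁, y₁) = (2143295, 221064);  2143295² − 94·221064² = 1 ✓
(2143295+221064√94)^2 = 9187426914049 + 947610731760√94
(2143295+221064√94)^3 = 39382732335491159615 + 4062018686654877336√94
(2143295+221064√94)^4 = 168817626601983862467148801 + 17412208682026983028992480√94

2143295 221064
9187426914049 947610731760
39382732335491159615 4062018686654877336
168817626601983862467148801 17412208682026983028992480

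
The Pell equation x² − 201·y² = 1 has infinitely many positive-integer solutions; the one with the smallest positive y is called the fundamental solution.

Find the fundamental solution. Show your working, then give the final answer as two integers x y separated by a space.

515095 36332

√201 → a₀=14, period (5,1,1,1,2,…,1,5,28); ℓ=14 even so k=13
i=0: a=14 ⇒ p=14, q=1
i=1: a=5 ⇒ p=71, q=5
i=2: a=1 ⇒ p=85, q=6
…
i=4: a=1 ⇒ p=241, q=17
i=5: a=2 ⇒ p=638, q=45
i=6: a=1 ⇒ p=879, q=62
i=7: a=8 ⇒ p=7670, q=541
i=8: a=1 ⇒ p=8549, q=603
i=9: a=2 ⇒ p=24768, q=1747
…
i=11: a=1 ⇒ p=58085, q=4097
i=12: a=1 ⇒ p=91402, q=6447
i=13: a=5 ⇒ p=515095, q=36332
fundamental: x₁=515095, y₁=36332  (since 265322859025 − 201·1320014224 = 1)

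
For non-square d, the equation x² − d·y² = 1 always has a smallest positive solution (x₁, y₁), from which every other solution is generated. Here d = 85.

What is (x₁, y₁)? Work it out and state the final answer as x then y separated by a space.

d=85: √d = [9; 4,1,1,4,18] (ℓ=5, odd), read p_9/q_9
a_0=9:  p_0=9·1+0=9,  q_0=9·0+1=1
a_1=4:  p_1=4·9+1=37,  q_1=4·1+0=4
a_2=1:  p_2=1·37+9=46,  q_2=1·4+1=5
a_3=1:  p_3=1·46+37=83,  q_3=1·5+4=9
a_4=4:  p_4=4·83+46=378,  q_4=4·9+5=41
a_5=18:  p_5=18·378+83=6887,  q_5=18·41+9=747
…
a_7=1:  p_7=1·27926+6887=34813,  q_7=1·3029+747=3776
a_8=1:  p_8=1·34813+27926=62739,  q_8=1·3776+3029=6805
a_9=4:  p_9=4·62739+34813=285769,  q_9=4·6805+3776=30996
(x₁, y₁) = (285769, 30996);  285769² − 85·30996² = 1 ✓

285769 30996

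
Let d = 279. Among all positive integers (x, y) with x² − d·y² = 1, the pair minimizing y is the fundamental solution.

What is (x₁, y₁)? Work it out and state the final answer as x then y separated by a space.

1520 91

√279 = [16; 1,2,2,1,2,2,1,32, …], period ℓ=8 (even) → k=7
a_0=16:  p_0=16·1+0=16,  q_0=16·0+1=1
…
a_3=2:  p_3=2·50+17=117,  q_3=2·3+1=7
…
a_6=2:  p_6=2·451+167=1069,  q_6=2·27+10=64
a_7=1:  p_7=1·1069+451=1520,  q_7=1·64+27=91
→ (1520, 91).  Check: 1520²=2310400, 279·91²=2310399, difference 1.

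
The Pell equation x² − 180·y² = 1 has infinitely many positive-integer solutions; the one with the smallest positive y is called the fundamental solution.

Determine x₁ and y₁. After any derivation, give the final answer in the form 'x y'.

161 12

d=180: √d = [13; 2,2,2,26] (ℓ=4, even), read p_3/q_3
a_0=13:  p_0=13·1+0=13,  q_0=13·0+1=1
a_1=2:  p_1=2·13+1=27,  q_1=2·1+0=2
a_2=2:  p_2=2·27+13=67,  q_2=2·2+1=5
a_3=2:  p_3=2·67+27=161,  q_3=2·5+2=12
(x₁, y₁) = (161, 12);  161² − 180·12² = 1 ✓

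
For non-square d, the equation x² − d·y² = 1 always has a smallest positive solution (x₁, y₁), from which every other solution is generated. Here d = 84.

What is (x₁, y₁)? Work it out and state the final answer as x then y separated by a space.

55 6

[9; 6,18] for √84; ℓ=2 ⇒ convergent index 1
i=0: a=9 ⇒ p=9, q=1
i=1: a=6 ⇒ p=55, q=6
fundamental: x₁=55, y₁=6  (since 3025 − 84·36 = 1)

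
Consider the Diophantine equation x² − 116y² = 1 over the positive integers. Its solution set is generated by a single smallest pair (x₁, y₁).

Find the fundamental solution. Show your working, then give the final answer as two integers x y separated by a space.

9801 910

√116 = [10; 1,3,2,1,4,1,2,3,1,20, …], period ℓ=10 (even) → k=9
k=0  a_k=10  p_k/q_k = 10/1
k=1  a_k=1  p_k/q_k = 11/1
…
k=3  a_k=2  p_k/q_k = 97/9
k=4  a_k=1  p_k/q_k = 140/13
k=5  a_k=4  p_k/q_k = 657/61
k=6  a_k=1  p_k/q_k = 797/74
k=7  a_k=2  p_k/q_k = 2251/209
k=8  a_k=3  p_k/q_k = 7550/701
k=9  a_k=1  p_k/q_k = 9801/910
fundamental: x₁=9801, y₁=910  (since 96059601 − 116·828100 = 1)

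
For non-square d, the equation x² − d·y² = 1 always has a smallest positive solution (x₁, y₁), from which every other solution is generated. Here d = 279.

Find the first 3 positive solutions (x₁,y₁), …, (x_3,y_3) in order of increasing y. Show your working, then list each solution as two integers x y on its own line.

[16; 1,2,2,1,2,2,1,32] for √279; ℓ=8 ⇒ convergent index 7
i=0: a=16 ⇒ p=16, q=1
…
i=2: a=2 ⇒ p=50, q=3
…
i=5: a=2 ⇒ p=451, q=27
i=6: a=2 ⇒ p=1069, q=64
i=7: a=1 ⇒ p=1520, q=91
fundamental: x₁=1520, y₁=91  (since 2310400 − 279·8281 = 1)
n=2: (1520,91)∘(1520,91) = (1520·1520+279·91·91, 1520·91+91·1520) = (4620799,276640)
n=3: (4620799,276640)∘(1520,91) = (1520·4620799+279·91·276640, 1520·276640+91·4620799) = (14047227440,840985509)

1520 91
4620799 276640
14047227440 840985509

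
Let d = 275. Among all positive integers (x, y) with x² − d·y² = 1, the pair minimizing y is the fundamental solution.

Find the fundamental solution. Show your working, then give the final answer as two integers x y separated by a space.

[16; 1,1,2,1,1,32] for √275; ℓ=6 ⇒ convergent index 5
i=0: a=16 ⇒ p=16, q=1
…
i=3: a=2 ⇒ p=83, q=5
i=4: a=1 ⇒ p=116, q=7
i=5: a=1 ⇒ p=199, q=12
fundamental: x₁=199, y₁=12  (since 39601 − 275·144 = 1)

199 12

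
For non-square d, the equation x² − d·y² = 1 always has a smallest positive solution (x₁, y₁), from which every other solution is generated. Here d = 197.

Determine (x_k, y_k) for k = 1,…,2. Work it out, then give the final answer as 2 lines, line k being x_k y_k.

393 28
308897 22008

√197 = [14; 28, …], period ℓ=1 (odd) → k=1
step 0: (14, 1)  from 14·(1,0) + (0,1)
step 1: (393, 28)  from 28·(14,1) + (1,0)
→ (393, 28).  Check: 393²=154449, 197·28²=154448, difference 1.
(393+28√197)^2 = 308897 + 22008√197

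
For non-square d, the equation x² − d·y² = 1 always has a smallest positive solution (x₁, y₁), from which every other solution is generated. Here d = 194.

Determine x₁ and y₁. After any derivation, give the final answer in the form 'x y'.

√194 = [13; 1,12,1,26, …], period ℓ=4 (even) → k=3
a_0=13:  p_0=13·1+0=13,  q_0=13·0+1=1
a_1=1:  p_1=1·13+1=14,  q_1=1·1+0=1
a_2=12:  p_2=12·14+13=181,  q_2=12·1+1=13
a_3=1:  p_3=1·181+14=195,  q_3=1·13+1=14
(x₁, y₁) = (195, 14);  195² − 194·14² = 1 ✓

195 14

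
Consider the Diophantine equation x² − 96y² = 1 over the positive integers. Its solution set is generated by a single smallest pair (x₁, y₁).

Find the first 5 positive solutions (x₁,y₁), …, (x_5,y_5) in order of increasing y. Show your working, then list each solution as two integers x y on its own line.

√96 = [9; 1,3,1,18, …], period ℓ=4 (even) → k=3
i=0: a=9 ⇒ p=9, q=1
i=1: a=1 ⇒ p=10, q=1
i=2: a=3 ⇒ p=39, q=4
i=3: a=1 ⇒ p=49, q=5
(x₁, y₁) = (49, 5);  49² − 96·5² = 1 ✓
(49+5√96)^2 = 4801 + 490√96
(49+5√96)^3 = 470449 + 48015√96
(49+5√96)^4 = 46099201 + 4704980√96
(49+5√96)^5 = 4517251249 + 461040025√96

49 5
4801 490
470449 48015
46099201 4704980
4517251249 461040025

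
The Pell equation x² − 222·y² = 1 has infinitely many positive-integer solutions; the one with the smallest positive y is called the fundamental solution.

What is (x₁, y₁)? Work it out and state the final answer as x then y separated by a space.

149 10

[14; 1,8,1,28] for √222; ℓ=4 ⇒ convergent index 3
a_0=14:  p_0=14·1+0=14,  q_0=14·0+1=1
a_1=1:  p_1=1·14+1=15,  q_1=1·1+0=1
a_2=8:  p_2=8·15+14=134,  q_2=8·1+1=9
a_3=1:  p_3=1·134+15=149,  q_3=1·9+1=10
(x₁, y₁) = (149, 10);  149² − 222·10² = 1 ✓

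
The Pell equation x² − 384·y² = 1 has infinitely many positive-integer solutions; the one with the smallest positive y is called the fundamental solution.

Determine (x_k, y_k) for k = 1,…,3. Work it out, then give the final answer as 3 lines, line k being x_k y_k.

4801 245
46099201 2352490
442644523201 22588608735

√384 → a₀=19, period (1,1,2,9,2,1,1,38); ℓ=8 even so k=7
step 0: (19, 1)  from 19·(1,0) + (0,1)
…
step 6: (2861, 146)  from 1·(1940,99) + (921,47)
step 7: (4801, 245)  from 1·(2861,146) + (1940,99)
(x₁, y₁) = (4801, 245);  4801² − 384·245² = 1 ✓
k=2:  x_2 = 4801·4801+384·245·245 = 46099201,  y_2 = 4801·245+245·4801 = 2352490
k=3:  x_3 = 4801·46099201+384·245·2352490 = 442644523201,  y_3 = 4801·2352490+245·46099201 = 22588608735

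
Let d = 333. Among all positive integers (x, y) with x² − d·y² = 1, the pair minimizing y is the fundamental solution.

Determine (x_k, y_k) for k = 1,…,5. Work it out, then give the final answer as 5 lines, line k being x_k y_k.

73 4
10657 584
1555849 85260
227143297 12447376
33161365513 1817231636

d=333: √d = [18; 4,36] (ℓ=2, even), read p_1/q_1
k=0  a_k=18  p_k/q_k = 18/1
k=1  a_k=4  p_k/q_k = 73/4
→ (73, 4).  Check: 73²=5329, 333·4²=5328, difference 1.
n=2: (73,4)∘(73,4) = (73·73+333·4·4, 73·4+4·73) = (10657,584)
n=3: (10657,584)∘(73,4) = (73·10657+333·4·584, 73·584+4·10657) = (1555849,85260)
n=4: (1555849,85260)∘(73,4) = (73·1555849+333·4·85260, 73·85260+4·1555849) = (227143297,12447376)
n=5: (227143297,12447376)∘(73,4) = (73·227143297+333·4·12447376, 73·12447376+4·227143297) = (33161365513,1817231636)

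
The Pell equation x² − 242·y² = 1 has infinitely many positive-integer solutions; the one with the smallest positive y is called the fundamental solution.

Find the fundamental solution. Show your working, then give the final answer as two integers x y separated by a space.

19601 1260

√242 = [15; 1,1,3,1,14,1,3,1,1,30, …], period ℓ=10 (even) → k=9
i=0: a=15 ⇒ p=15, q=1
i=1: a=1 ⇒ p=16, q=1
…
i=3: a=3 ⇒ p=109, q=7
i=4: a=1 ⇒ p=140, q=9
i=5: a=14 ⇒ p=2069, q=133
i=6: a=1 ⇒ p=2209, q=142
…
i=8: a=1 ⇒ p=10905, q=701
i=9: a=1 ⇒ p=19601, q=1260
→ (19601, 1260).  Check: 19601²=384199201, 242·1260²=384199200, difference 1.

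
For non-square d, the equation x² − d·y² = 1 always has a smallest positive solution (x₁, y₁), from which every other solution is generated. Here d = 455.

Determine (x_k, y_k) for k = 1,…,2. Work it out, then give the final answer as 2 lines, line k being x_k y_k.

√455 = [21; 3,42, …], period ℓ=2 (even) → k=1
k=0  a_k=21  p_k/q_k = 21/1
k=1  a_k=3  p_k/q_k = 64/3
fundamental: x₁=64, y₁=3  (since 4096 − 455·9 = 1)
(64+3√455)^2 = 8191 + 384√455

64 3
8191 384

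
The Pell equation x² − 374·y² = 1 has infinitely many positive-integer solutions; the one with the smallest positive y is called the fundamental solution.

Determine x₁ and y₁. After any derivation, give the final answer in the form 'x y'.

3365 174

d=374: √d = [19; 2,1,18,1,2,38] (ℓ=6, even), read p_5/q_5
i=0: a=19 ⇒ p=19, q=1
i=1: a=2 ⇒ p=39, q=2
…
i=4: a=1 ⇒ p=1141, q=59
i=5: a=2 ⇒ p=3365, q=174
(x₁, y₁) = (3365, 174);  3365² − 374·174² = 1 ✓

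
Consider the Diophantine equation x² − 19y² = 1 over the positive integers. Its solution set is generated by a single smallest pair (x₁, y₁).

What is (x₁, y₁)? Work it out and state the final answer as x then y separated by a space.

170 39

[4; 2,1,3,1,2,8] for √19; ℓ=6 ⇒ convergent index 5
k=0  a_k=4  p_k/q_k = 4/1
k=1  a_k=2  p_k/q_k = 9/2
k=2  a_k=1  p_k/q_k = 13/3
k=3  a_k=3  p_k/q_k = 48/11
k=4  a_k=1  p_k/q_k = 61/14
k=5  a_k=2  p_k/q_k = 170/39
→ (170, 39).  Check: 170²=28900, 19·39²=28899, difference 1.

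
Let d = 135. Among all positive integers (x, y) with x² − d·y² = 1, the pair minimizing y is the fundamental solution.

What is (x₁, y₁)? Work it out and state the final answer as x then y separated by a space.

[11; 1,1,1,1,1,1,1,22] for √135; ℓ=8 ⇒ convergent index 7
a_0=11:  p_0=11·1+0=11,  q_0=11·0+1=1
…
a_4=1:  p_4=1·35+23=58,  q_4=1·3+2=5
a_5=1:  p_5=1·58+35=93,  q_5=1·5+3=8
a_6=1:  p_6=1·93+58=151,  q_6=1·8+5=13
a_7=1:  p_7=1·151+93=244,  q_7=1·13+8=21
→ (244, 21).  Check: 244²=59536, 135·21²=59535, difference 1.

244 21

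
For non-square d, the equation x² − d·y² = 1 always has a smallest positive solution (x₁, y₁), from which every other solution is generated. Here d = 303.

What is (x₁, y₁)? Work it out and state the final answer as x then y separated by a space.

2524 145

d=303: √d = [17; 2,2,5,2,2,34] (ℓ=6, even), read p_5/q_5
i=0: a=17 ⇒ p=17, q=1
…
i=3: a=5 ⇒ p=470, q=27
i=4: a=2 ⇒ p=1027, q=59
i=5: a=2 ⇒ p=2524, q=145
fundamental: x₁=2524, y₁=145  (since 6370576 − 303·21025 = 1)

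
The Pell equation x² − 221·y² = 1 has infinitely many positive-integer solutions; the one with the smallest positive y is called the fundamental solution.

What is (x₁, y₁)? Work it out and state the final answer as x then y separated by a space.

d=221: √d = [14; 1,6,2,6,1,28] (ℓ=6, even), read p_5/q_5
i=0: a=14 ⇒ p=14, q=1
i=1: a=1 ⇒ p=15, q=1
…
i=4: a=6 ⇒ p=1442, q=97
i=5: a=1 ⇒ p=1665, q=112
(x₁, y₁) = (1665, 112);  1665² − 221·112² = 1 ✓

1665 112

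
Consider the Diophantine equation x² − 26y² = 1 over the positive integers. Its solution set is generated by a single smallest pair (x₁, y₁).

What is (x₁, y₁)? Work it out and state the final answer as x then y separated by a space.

√26 = [5; 10, …], period ℓ=1 (odd) → k=1
i=0: a=5 ⇒ p=5, q=1
i=1: a=10 ⇒ p=51, q=10
(x₁, y₁) = (51, 10);  51² − 26·10² = 1 ✓

51 10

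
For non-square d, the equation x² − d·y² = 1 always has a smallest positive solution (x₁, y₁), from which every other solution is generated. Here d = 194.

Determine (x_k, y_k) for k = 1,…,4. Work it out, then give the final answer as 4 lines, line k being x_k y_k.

195 14
76049 5460
29658915 2129386
11566900801 830455080

√194 = [13; 1,12,1,26, …], period ℓ=4 (even) → k=3
step 0: (13, 1)  from 13·(1,0) + (0,1)
…
step 2: (181, 13)  from 12·(14,1) + (13,1)
step 3: (195, 14)  from 1·(181,13) + (14,1)
fundamental: x₁=195, y₁=14  (since 38025 − 194·196 = 1)
(x_2, y_2) = (195·195 + 194·14·14, 195·14 + 14·195) = (76049, 5460)
(x_3, y_3) = (195·76049 + 194·14·5460, 195·5460 + 14·76049) = (29658915, 2129386)
(x_4, y_4) = (195·29658915 + 194·14·2129386, 195·2129386 + 14·29658915) = (11566900801, 830455080)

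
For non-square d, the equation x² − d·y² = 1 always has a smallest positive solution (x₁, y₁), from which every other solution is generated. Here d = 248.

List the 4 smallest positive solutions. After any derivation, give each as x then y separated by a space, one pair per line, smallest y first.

63 4
7937 504
999999 63500
125991937 8000496

[15; 1,2,1,30] for √248; ℓ=4 ⇒ convergent index 3
k=0  a_k=15  p_k/q_k = 15/1
…
k=2  a_k=2  p_k/q_k = 47/3
k=3  a_k=1  p_k/q_k = 63/4
fundamental: x₁=63, y₁=4  (since 3969 − 248·16 = 1)
n=2: (63,4)∘(63,4) = (63·63+248·4·4, 63·4+4·63) = (7937,504)
n=3: (7937,504)∘(63,4) = (63·7937+248·4·504, 63·504+4·7937) = (999999,63500)
n=4: (999999,63500)∘(63,4) = (63·999999+248·4·63500, 63·63500+4·999999) = (125991937,8000496)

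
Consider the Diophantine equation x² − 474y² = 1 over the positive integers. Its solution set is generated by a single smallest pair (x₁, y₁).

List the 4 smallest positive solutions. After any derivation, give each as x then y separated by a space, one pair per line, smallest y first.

√474 = [21; 1,3,2,1,1,…,3,1,42, …], period ℓ=14 (even) → k=13
k=0  a_k=21  p_k/q_k = 21/1
k=1  a_k=1  p_k/q_k = 22/1
k=2  a_k=3  p_k/q_k = 87/4
…
k=4  a_k=1  p_k/q_k = 283/13
…
k=6  a_k=1  p_k/q_k = 762/35
k=7  a_k=6  p_k/q_k = 5051/232
k=8  a_k=1  p_k/q_k = 5813/267
…
k=10  a_k=1  p_k/q_k = 16677/766
…
k=12  a_k=3  p_k/q_k = 149331/6859
k=13  a_k=1  p_k/q_k = 193549/8890
(x₁, y₁) = (193549, 8890);  193549² − 474·8890² = 1 ✓
k=2:  x_2 = 193549·193549+474·8890·8890 = 74922430801,  y_2 = 193549·8890+8890·193549 = 3441301220
k=3:  x_3 = 193549·74922430801+474·8890·3441301220 = 29002323118011949,  y_3 = 193549·3441301220+8890·74922430801 = 1332120819650670
k=4:  x_4 = 193549·29002323118011949+474·8890·1332120819650670 = 11226741274261267003201,  y_4 = 193549·1332120819650670+8890·29002323118011949 = 515661305041693754440

193549 8890
74922430801 3441301220
29002323118011949 1332120819650670
11226741274261267003201 515661305041693754440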